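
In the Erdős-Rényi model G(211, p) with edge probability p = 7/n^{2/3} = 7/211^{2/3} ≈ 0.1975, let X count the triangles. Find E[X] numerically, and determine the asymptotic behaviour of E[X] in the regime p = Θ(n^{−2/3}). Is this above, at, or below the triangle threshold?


Number of potential triangles: C(211, 3) = 1543465.
Each occurs with probability p³ ≈ (0.1975)³ ≈ 7.704229e-03.
By linearity: E[X] = C(211, 3)·p³ ≈ 1543465 · 7.704229e-03 ≈ 11891.2085.
Since α = 2/3 < 1, p = c/n^{2/3} ≫ 1/n is above the triangle threshold p ~ 1/n. Asymptotically E[X] ~ (c³/6)·n^{3(1−α)} = (7³/6)·n^{1} → ∞; triangles are abundant w.h.p.

E[X] ≈ 11891.2085; in regime p = Θ(1/n^{2/3}) E[X] diverges (above the triangle threshold p ~ 1/n).


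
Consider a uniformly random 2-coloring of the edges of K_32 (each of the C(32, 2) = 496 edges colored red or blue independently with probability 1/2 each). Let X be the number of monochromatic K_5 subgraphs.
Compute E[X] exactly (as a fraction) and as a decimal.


Let X = Σ_S X_S over the C(32, 5) = 201376 subsets S of size 5, where X_S = 1 if the K_5 on S is monochromatic.
For a fixed S, the K_5 on S has C(5, 2) = 10 edges. P[all 10 edges red] = (1/2)^10, and likewise for blue, so P[monochromatic] = 2·(1/2)^10 = 2^{1 − 10} = 1/512.
By linearity of expectation: E[X] = C(32, 5) · 2^{1 − 10} = 201376 · 1/512 = 6293/16.
Numerically: E[X] ≈ 393.312.

E[X] = C(32,5)·2^(1−C(5,2)) = 6293/16 ≈ 393.312.


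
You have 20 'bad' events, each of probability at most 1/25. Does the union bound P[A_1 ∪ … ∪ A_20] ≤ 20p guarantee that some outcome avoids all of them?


Union bound: P[∪_{i=1}^{20} A_i] ≤ Σ_i P[A_i] ≤ 20·p = 20·(1/25) = 4/5.
Numerically: 4/5 ≈ 0.800000.
Is 4/5 < 1? YES.
Since P[∪ A_i] ≤ 4/5 < 1, the complement has P[∩ A_i^c] ≥ 1 − 4/5 = 1/5 > 0, so some outcome avoids every A_i.

20·p = 4/5 ≈ 0.800000; existence CERTIFIED by the union bound.


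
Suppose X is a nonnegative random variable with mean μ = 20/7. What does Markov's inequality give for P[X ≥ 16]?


μ = E[X] = 20/7, a = 16.
Markov: P[X ≥ 16] ≤ μ/a = (20/7)/16 = 5/28.
Numerically: ≈ 0.178571.
(Since a = 16 > μ = 2.857143, the bound 5/28 is < 1 and informative.)

P[X ≥ 16] ≤ 5/28 ≈ 0.178571.


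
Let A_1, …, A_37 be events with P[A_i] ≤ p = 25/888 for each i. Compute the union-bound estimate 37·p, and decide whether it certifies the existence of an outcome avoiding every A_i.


Union bound: P[∪_{i=1}^{37} A_i] ≤ Σ_i P[A_i] ≤ 37·p = 37·(25/888) = 25/24.
Numerically: 25/24 ≈ 1.041667.
Is 25/24 < 1? NO.
Since the bound 25/24 is ≥ 1, the union bound is uninformative here; it does NOT by itself certify existence.

37·p = 25/24 ≈ 1.041667; existence NOT certified by the union bound.


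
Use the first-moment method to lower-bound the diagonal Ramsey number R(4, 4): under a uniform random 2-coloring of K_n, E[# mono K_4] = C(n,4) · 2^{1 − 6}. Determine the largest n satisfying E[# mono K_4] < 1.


We need C(n, 4) · 2^{1 − 6} < 1, i.e. C(n, 4) < 2^{6 − 1} = 32.
Check values of n near the boundary:
  n = 4: C(4, 4) = 1; 1 < 32? YES
  n = 5: C(5, 4) = 5; 5 < 32? YES
  n = 6: C(6, 4) = 15; 15 < 32? YES
  n = 7: C(7, 4) = 35; 35 < 32? NO
  n = 8: C(8, 4) = 70; 70 < 32? NO
  n = 9: C(9, 4) = 126; 126 < 32? NO
The largest n with C(n, 4) < 32 is n = 6 (where E[X] = 15/32 ≈ 0.469). Hence R(4, 4) > 6, i.e. R(4, 4) ≥ 7.

Largest n = 6; hence R(4, 4) > 6.


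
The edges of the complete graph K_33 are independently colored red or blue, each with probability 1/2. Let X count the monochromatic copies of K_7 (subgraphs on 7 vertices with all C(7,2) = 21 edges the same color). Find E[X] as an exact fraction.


Let X = Σ_S X_S over the C(33, 7) = 4272048 subsets S of size 7, where X_S = 1 if the K_7 on S is monochromatic.
For a fixed S, the K_7 on S has C(7, 2) = 21 edges. P[all 21 edges red] = (1/2)^21, and likewise for blue, so P[monochromatic] = 2·(1/2)^21 = 2^{1 − 21} = 1/1048576.
By linearity: E[X] = C(33, 7) · 2^{1 − 21} = 4272048 · 1/1048576 = 267003/65536.
Numerically: E[X] ≈ 4.0741.

E[X] = C(33,7)·2^(1−C(7,2)) = 267003/65536 ≈ 4.0741.


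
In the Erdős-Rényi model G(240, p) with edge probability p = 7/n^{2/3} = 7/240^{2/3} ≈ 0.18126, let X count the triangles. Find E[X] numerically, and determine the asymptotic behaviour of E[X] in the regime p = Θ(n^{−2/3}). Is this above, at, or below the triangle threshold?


Number of potential triangles: C(240, 3) = 2275280.
Each occurs with probability p³ ≈ (0.18126)³ ≈ 5.9548611e-03.
By linearity: E[X] = C(240, 3)·p³ ≈ 2275280 · 5.9548611e-03 ≈ 13548.97639.
Since α = 2/3 < 1, p = c/n^{2/3} ≫ 1/n is above the triangle threshold p ~ 1/n. Asymptotically E[X] ~ (c³/6)·n^{3(1−α)} = (7³/6)·n^{1} → ∞; triangles are abundant w.h.p.

E[X] ≈ 13548.97639; in regime p = Θ(1/n^{2/3}) E[X] diverges (above the triangle threshold p ~ 1/n).


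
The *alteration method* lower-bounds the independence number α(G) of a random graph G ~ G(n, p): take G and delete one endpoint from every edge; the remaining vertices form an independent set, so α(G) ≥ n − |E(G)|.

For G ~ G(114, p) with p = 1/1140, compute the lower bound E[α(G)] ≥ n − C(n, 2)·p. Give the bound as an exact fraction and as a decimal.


E[|E(G)|] = C(114, 2)·p = 6441 · (1/1140) = 113/20.
E[α(G)] ≥ n − E[|E(G)|] = 114 − 113/20 = 2167/20.
Numerically: ≈ 108.3500.
(This is only a lower bound; the true E[α(G)] may be larger.)

E[α(G)] ≥ 2167/20 ≈ 108.3500.


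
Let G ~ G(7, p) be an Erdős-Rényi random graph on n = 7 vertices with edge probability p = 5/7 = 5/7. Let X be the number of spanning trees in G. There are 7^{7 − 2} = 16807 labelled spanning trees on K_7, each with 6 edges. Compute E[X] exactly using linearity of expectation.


K_7 has 7^{7 − 2} = 16807 labelled spanning trees.
For each such spanning tree H, let X_H = 1 if all 6 edges of H are present in G. Then P[X_H = 1] = p^{6} = (5/7)^{6} = 15625/117649.
Summing the indicators: E[X] = Σ_H E[X_H] = 16807 · p^{6} = 16807 · 15625/117649 = 15625/7.
Numerically: E[X] ≈ 2.23e+03.

E[X] = 16807 · (5/7)^{6} = 15625/7 ≈ 2.23e+03.


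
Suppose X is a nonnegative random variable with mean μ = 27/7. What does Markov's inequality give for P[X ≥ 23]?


μ = E[X] = 27/7, a = 23.
Markov: P[X ≥ 23] ≤ μ/a = (27/7)/23 = 27/161.
Numerically: ≈ 0.168.
(Since a = 23 > μ = 3.857, the bound 27/161 is < 1 and informative.)

P[X ≥ 23] ≤ 27/161 ≈ 0.168.


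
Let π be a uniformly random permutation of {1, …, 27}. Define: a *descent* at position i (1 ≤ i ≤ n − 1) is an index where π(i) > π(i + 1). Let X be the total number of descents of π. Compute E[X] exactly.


Write X = Σ X_I over i = 1, …, 26, with X_I the indicator of one descent.
There are 26 indicators.
For each fixed i, the pair (π(i), π(i+1)) is a uniformly random ordered pair of distinct values from {1, …, 27}; by symmetry P[π(i) > π(i+1)] = 1/2.
By linearity: E[X] = 26 · (1/2) = (27 − 1) · (1/2) = 13 ≈ 13.000000.

E[X] = 13 = 13.000000.


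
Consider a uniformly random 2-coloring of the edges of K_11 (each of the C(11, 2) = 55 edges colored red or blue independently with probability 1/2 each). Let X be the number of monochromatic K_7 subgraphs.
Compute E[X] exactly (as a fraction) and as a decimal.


Let X = Σ_S X_S over the C(11, 7) = 330 subsets S of size 7, where X_S = 1 if the K_7 on S is monochromatic.
For a fixed S, the K_7 on S has C(7, 2) = 21 edges. P[all 21 edges red] = (1/2)^21, and likewise for blue, so P[monochromatic] = 2·(1/2)^21 = 2^{1 − 21} = 1/1048576.
By linearity of expectation: E[X] = C(11, 7) · 2^{1 − 21} = 330 · 1/1048576 = 165/524288.
Numerically: E[X] ≈ 0.000315.

E[X] = C(11,7)·2^(1−C(7,2)) = 165/524288 ≈ 0.000315.


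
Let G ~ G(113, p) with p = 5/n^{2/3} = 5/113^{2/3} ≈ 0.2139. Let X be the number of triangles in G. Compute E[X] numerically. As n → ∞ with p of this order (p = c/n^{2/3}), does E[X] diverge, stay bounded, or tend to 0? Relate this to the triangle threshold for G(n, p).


Number of potential triangles: C(113, 3) = 234136.
Each occurs with probability p³ ≈ (0.2139)³ ≈ 9.789334e-03.
By linearity: E[X] = C(113, 3)·p³ ≈ 234136 · 9.789334e-03 ≈ 2292.0354.
Since α = 2/3 < 1, p = c/n^{2/3} ≫ 1/n is above the triangle threshold p ~ 1/n. Asymptotically E[X] ~ (c³/6)·n^{3(1−α)} = (5³/6)·n^{1} → ∞; triangles are abundant w.h.p.

E[X] ≈ 2292.0354; in regime p = Θ(1/n^{2/3}) E[X] diverges (above the triangle threshold p ~ 1/n).


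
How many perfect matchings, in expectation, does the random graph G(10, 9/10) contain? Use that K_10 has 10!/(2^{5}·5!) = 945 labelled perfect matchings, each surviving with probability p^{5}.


K_10 has 10!/(2^{5}·5!) = 945 labelled perfect matchings.
For each such perfect matching H, let X_H = 1 if all 5 edges of H are present in G. Then P[X_H = 1] = p^{5} = (9/10)^{5} = 59049/100000.
By linearity of expectation: E[X] = Σ_H E[X_H] = 945 · p^{5} = 945 · 59049/100000 = 11160261/20000.
Numerically: E[X] ≈ 558.01.

E[X] = 945 · (9/10)^{5} = 11160261/20000 ≈ 558.01.


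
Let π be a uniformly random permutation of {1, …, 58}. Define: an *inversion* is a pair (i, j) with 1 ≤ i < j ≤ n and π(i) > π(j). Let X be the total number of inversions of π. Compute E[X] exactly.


Write X = Σ X_I over the C(58, 2) = 1653 pairs i < j, with X_I the indicator of one inversion.
There are 1653 indicators.
For each fixed pair i < j, the values π(i) and π(j) are two distinct elements of {1, …, 58} in uniformly random order; by symmetry P[π(i) > π(j)] = 1/2.
By linearity: E[X] = 1653 · (1/2) = C(58, 2) · (1/2) = 1653/2 = 1653/2 ≈ 826.500000.

E[X] = 1653/2 = 826.500000.


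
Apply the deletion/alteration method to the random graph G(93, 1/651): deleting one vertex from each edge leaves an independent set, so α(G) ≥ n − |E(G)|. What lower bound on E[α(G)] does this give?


E[|E(G)|] = C(93, 2)·p = 4278 · (1/651) = 46/7.
E[α(G)] ≥ n − E[|E(G)|] = 93 − 46/7 = 605/7.
Numerically: ≈ 86.42857.
(This is only a lower bound; the true E[α(G)] may be larger.)

E[α(G)] ≥ 605/7 ≈ 86.42857.


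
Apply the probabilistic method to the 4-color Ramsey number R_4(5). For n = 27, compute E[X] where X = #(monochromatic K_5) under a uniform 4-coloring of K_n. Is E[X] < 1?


E[X] = C(27, 5) · 4^{1 − 10} = 80730 · 4^{−9} = 80730/262144.
As a reduced fraction: E[X] = 40365/131072 ≈ 0.3079605.
Is E[X] < 1? YES.
Since E[X] < 1, there exists a 4-coloring of K_{27} with no monochromatic K_5; hence R_4(5) > 27.

E[X] = 40365/131072 ≈ 0.3079605; E[X] < 1, so R_4(5) > 27.


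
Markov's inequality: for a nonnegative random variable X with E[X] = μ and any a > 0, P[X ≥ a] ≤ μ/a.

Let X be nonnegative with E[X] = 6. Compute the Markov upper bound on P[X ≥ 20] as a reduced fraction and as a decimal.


μ = E[X] = 6, a = 20.
Markov: P[X ≥ 20] ≤ μ/a = (6)/20 = 3/10.
Numerically: ≈ 0.300.
(Since a = 20 > μ = 6.000, the bound 3/10 is < 1 and informative.)

P[X ≥ 20] ≤ 3/10 ≈ 0.300.


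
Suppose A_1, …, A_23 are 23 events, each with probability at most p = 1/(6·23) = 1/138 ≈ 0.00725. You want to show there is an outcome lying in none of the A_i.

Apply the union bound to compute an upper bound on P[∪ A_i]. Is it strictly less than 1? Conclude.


Union bound: P[∪_{i=1}^{23} A_i] ≤ Σ_i P[A_i] ≤ 23·p = 23·(1/138) = 1/6.
Numerically: 1/6 ≈ 0.16667.
Is 1/6 < 1? YES.
Since P[∪ A_i] ≤ 1/6 < 1, the complement has P[∩ A_i^c] ≥ 1 − 1/6 = 5/6 > 0, so some outcome avoids every A_i.

23·p = 1/6 ≈ 0.16667; existence CERTIFIED by the union bound.


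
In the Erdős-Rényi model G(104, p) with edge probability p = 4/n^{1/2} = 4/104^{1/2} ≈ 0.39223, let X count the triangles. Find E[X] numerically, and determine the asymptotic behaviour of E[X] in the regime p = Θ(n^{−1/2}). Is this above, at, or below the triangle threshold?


Number of potential triangles: C(104, 3) = 182104.
Each occurs with probability p³ ≈ (0.39223)³ ≈ 6.0343426e-02.
By linearity: E[X] = C(104, 3)·p³ ≈ 182104 · 6.0343426e-02 ≈ 10988.77928.
Since α = 1/2 < 1, p = c/n^{1/2} ≫ 1/n is above the triangle threshold p ~ 1/n. Asymptotically E[X] ~ (c³/6)·n^{3(1−α)} = (4³/6)·n^{1.5} → ∞; triangles are abundant w.h.p.

E[X] ≈ 10988.77928; in regime p = Θ(1/n^{1/2}) E[X] diverges (above the triangle threshold p ~ 1/n).


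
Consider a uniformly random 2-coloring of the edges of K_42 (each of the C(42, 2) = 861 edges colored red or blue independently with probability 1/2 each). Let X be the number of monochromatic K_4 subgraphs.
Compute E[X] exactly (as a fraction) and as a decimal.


Let X = Σ_S X_S over the C(42, 4) = 111930 subsets S of size 4, where X_S = 1 if the K_4 on S is monochromatic.
For a fixed S, the K_4 on S has C(4, 2) = 6 edges. P[all 6 edges red] = (1/2)^6, and likewise for blue, so P[monochromatic] = 2·(1/2)^6 = 2^{1 − 6} = 1/32.
Summing: E[X] = C(42, 4) · 2^{1 − 6} = 111930 · 1/32 = 55965/16.
Numerically: E[X] ≈ 3497.8125.

E[X] = C(42,4)·2^(1−C(4,2)) = 55965/16 ≈ 3497.8125.


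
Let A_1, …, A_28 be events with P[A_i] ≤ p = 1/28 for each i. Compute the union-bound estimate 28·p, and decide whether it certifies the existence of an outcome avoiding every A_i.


Union bound: P[∪_{i=1}^{28} A_i] ≤ Σ_i P[A_i] ≤ 28·p = 28·(1/28) = 1.
Numerically: 1 ≈ 1.000000.
Is 1 < 1? NO.
Since the bound 1 is ≥ 1, the union bound is uninformative here; it does NOT by itself certify existence.

28·p = 1 ≈ 1.000000; existence NOT certified by the union bound.


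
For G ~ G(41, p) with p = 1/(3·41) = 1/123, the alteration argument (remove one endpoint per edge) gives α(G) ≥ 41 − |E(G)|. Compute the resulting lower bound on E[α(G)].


E[|E(G)|] = C(41, 2)·p = 820 · (1/123) = 20/3.
E[α(G)] ≥ n − E[|E(G)|] = 41 − 20/3 = 103/3.
Numerically: ≈ 34.333.
(This is only a lower bound; the true E[α(G)] may be larger.)

E[α(G)] ≥ 103/3 ≈ 34.333.


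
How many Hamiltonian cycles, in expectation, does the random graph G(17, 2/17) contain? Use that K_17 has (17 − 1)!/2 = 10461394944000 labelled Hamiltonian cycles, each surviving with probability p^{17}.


K_17 has (17 − 1)!/2 = 10461394944000 labelled Hamiltonian cycles.
For each such Hamiltonian cycle H, let X_H = 1 if all 17 edges of H are present in G. Then P[X_H = 1] = p^{17} = (2/17)^{17} = 131072/827240261886336764177.
Summing the indicators: E[X] = Σ_H E[X_H] = 10461394944000 · p^{17} = 10461394944000 · 131072/827240261886336764177 = 1371195958099968000/827240261886336764177.
Numerically: E[X] ≈ 0.001658.

E[X] = 10461394944000 · (2/17)^{17} = 1371195958099968000/827240261886336764177 ≈ 0.001658.


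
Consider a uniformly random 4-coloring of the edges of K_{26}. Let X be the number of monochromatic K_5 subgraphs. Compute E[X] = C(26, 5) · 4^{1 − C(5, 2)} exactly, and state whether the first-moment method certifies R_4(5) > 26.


E[X] = C(26, 5) · 4^{1 − 10} = 65780 · 4^{−9} = 65780/262144.
As a reduced fraction: E[X] = 16445/65536 ≈ 0.2509308.
Is E[X] < 1? YES.
Since E[X] < 1, there exists a 4-coloring of K_{26} with no monochromatic K_5; hence R_4(5) > 26.

E[X] = 16445/65536 ≈ 0.2509308; E[X] < 1, so R_4(5) > 26.


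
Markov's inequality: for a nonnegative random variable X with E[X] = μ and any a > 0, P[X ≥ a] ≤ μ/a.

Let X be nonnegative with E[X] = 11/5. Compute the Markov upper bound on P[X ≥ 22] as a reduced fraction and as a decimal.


μ = E[X] = 11/5, a = 22.
Markov: P[X ≥ 22] ≤ μ/a = (11/5)/22 = 1/10.
Numerically: ≈ 0.100.
(Since a = 22 > μ = 2.200, the bound 1/10 is < 1 and informative.)

P[X ≥ 22] ≤ 1/10 ≈ 0.100.


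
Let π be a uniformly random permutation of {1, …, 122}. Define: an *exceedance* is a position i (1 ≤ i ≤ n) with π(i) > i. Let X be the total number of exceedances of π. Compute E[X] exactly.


Write X = Σ_{i=1}^{122} X_i, where X_i = 1_{π(i) > i}.
For each fixed i, π(i) is uniform over {1, …, 122} (marginal of a uniform permutation), so P[π(i) > i] = (n − i)/n. Summing: Σ_{i=1}^{122} (n − i)/n = (0 + 1 + … + 121)/122 = 122(122 − 1)/(2·122) = (122 − 1)/2.
Hence E[X] = Σ_{i=1}^{122} (122 − i)/122 = 121/2 ≈ 60.500000.

E[X] = 121/2 = 60.500000.


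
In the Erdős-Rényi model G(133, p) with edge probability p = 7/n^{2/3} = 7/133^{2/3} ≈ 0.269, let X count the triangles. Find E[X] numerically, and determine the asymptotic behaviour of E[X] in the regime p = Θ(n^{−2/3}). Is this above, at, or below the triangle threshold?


Number of potential triangles: C(133, 3) = 383306.
Each occurs with probability p³ ≈ (0.269)³ ≈ 1.93906e-02.
By linearity: E[X] = C(133, 3)·p³ ≈ 383306 · 1.93906e-02 ≈ 7432.526.
Since α = 2/3 < 1, p = c/n^{2/3} ≫ 1/n is above the triangle threshold p ~ 1/n. Asymptotically E[X] ~ (c³/6)·n^{3(1−α)} = (7³/6)·n^{1} → ∞; triangles are abundant w.h.p.

E[X] ≈ 7432.526; in regime p = Θ(1/n^{2/3}) E[X] diverges (above the triangle threshold p ~ 1/n).


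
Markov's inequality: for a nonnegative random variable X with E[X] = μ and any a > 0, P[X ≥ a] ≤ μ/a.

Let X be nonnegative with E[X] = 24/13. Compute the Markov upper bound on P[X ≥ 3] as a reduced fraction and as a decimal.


μ = E[X] = 24/13, a = 3.
Markov: P[X ≥ 3] ≤ μ/a = (24/13)/3 = 8/13.
Numerically: ≈ 0.61538.
(Since a = 3 > μ = 1.84615, the bound 8/13 is < 1 and informative.)

P[X ≥ 3] ≤ 8/13 ≈ 0.61538.


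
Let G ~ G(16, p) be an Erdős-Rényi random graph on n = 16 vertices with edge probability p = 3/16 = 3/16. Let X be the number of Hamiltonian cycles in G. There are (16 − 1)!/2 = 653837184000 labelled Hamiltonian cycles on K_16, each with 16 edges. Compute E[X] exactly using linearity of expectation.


K_16 has (16 − 1)!/2 = 653837184000 labelled Hamiltonian cycles.
For each such Hamiltonian cycle H, let X_H = 1 if all 16 edges of H are present in G. Then P[X_H = 1] = p^{16} = (3/16)^{16} = 43046721/18446744073709551616.
By linearity: E[X] = Σ_H E[X_H] = 653837184000 · p^{16} = 653837184000 · 43046721/18446744073709551616 = 27485885585032875/18014398509481984.
Numerically: E[X] ≈ 1.52577.

E[X] = 653837184000 · (3/16)^{16} = 27485885585032875/18014398509481984 ≈ 1.52577.


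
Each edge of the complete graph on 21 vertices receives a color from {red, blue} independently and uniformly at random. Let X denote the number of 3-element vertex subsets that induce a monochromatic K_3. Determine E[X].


Let X = Σ_S X_S over the C(21, 3) = 1330 subsets S of size 3, where X_S = 1 if the K_3 on S is monochromatic.
For a fixed S, the K_3 on S has C(3, 2) = 3 edges. P[all 3 edges red] = (1/2)^3, and likewise for blue, so P[monochromatic] = 2·(1/2)^3 = 2^{1 − 3} = 1/4.
Summing: E[X] = C(21, 3) · 2^{1 − 3} = 1330 · 1/4 = 665/2.
Numerically: E[X] ≈ 332.500000.

E[X] = C(21,3)·2^(1−C(3,2)) = 665/2 ≈ 332.500000.


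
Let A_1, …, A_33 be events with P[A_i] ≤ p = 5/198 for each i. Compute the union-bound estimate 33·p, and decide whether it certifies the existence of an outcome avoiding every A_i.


Union bound: P[∪_{i=1}^{33} A_i] ≤ Σ_i P[A_i] ≤ 33·p = 33·(5/198) = 5/6.
Numerically: 5/6 ≈ 0.833.
Is 5/6 < 1? YES.
Since P[∪ A_i] ≤ 5/6 < 1, the complement has P[∩ A_i^c] ≥ 1 − 5/6 = 1/6 > 0, so some outcome avoids every A_i.

33·p = 5/6 ≈ 0.833; existence CERTIFIED by the union bound.


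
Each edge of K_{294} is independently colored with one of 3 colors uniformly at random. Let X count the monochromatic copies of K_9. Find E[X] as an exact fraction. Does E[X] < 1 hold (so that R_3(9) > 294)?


E[X] = C(294, 9) · 3^{1 − 36} = 39963546001186808 · 3^{−35} = 39963546001186808/50031545098999707.
As a reduced fraction: E[X] = 39963546001186808/50031545098999707 ≈ 0.7988.
Is E[X] < 1? YES.
Since E[X] < 1, there exists a 3-coloring of K_{294} with no monochromatic K_9; hence R_3(9) > 294.

E[X] = 39963546001186808/50031545098999707 ≈ 0.7988; E[X] < 1, so R_3(9) > 294.


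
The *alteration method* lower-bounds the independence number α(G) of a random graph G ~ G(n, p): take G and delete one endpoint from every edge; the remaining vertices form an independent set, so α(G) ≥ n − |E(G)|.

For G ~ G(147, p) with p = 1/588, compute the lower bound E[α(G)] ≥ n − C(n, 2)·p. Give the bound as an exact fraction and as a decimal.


E[|E(G)|] = C(147, 2)·p = 10731 · (1/588) = 73/4.
E[α(G)] ≥ n − E[|E(G)|] = 147 − 73/4 = 515/4.
Numerically: ≈ 128.750000.
(This is only a lower bound; the true E[α(G)] may be larger.)

E[α(G)] ≥ 515/4 ≈ 128.750000.


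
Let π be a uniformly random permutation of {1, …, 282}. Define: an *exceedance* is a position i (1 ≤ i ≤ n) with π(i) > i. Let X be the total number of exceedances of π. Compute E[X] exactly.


Write X = Σ_{i=1}^{282} X_i, where X_i = 1_{π(i) > i}.
For each fixed i, π(i) is uniform over {1, …, 282} (marginal of a uniform permutation), so P[π(i) > i] = (n − i)/n. Summing: Σ_{i=1}^{282} (n − i)/n = (0 + 1 + … + 281)/282 = 282(282 − 1)/(2·282) = (282 − 1)/2.
Hence E[X] = Σ_{i=1}^{282} (282 − i)/282 = 281/2 ≈ 140.500000.

E[X] = 281/2 = 140.500000.


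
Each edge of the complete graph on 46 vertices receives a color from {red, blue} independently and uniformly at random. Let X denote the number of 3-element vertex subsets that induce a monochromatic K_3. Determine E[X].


Let X = Σ_S X_S over the C(46, 3) = 15180 subsets S of size 3, where X_S = 1 if the K_3 on S is monochromatic.
For a fixed S, the K_3 on S has C(3, 2) = 3 edges. P[all 3 edges red] = (1/2)^3, and likewise for blue, so P[monochromatic] = 2·(1/2)^3 = 2^{1 − 3} = 1/4.
Summing: E[X] = C(46, 3) · 2^{1 − 3} = 15180 · 1/4 = 3795.
Numerically: E[X] ≈ 3795.00000.

E[X] = C(46,3)·2^(1−C(3,2)) = 3795 ≈ 3795.00000.


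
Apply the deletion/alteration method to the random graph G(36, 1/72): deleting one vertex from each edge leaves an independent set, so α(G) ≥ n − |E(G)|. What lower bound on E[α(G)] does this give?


E[|E(G)|] = C(36, 2)·p = 630 · (1/72) = 35/4.
E[α(G)] ≥ n − E[|E(G)|] = 36 − 35/4 = 109/4.
Numerically: ≈ 27.250.
(This is only a lower bound; the true E[α(G)] may be larger.)

E[α(G)] ≥ 109/4 ≈ 27.250.


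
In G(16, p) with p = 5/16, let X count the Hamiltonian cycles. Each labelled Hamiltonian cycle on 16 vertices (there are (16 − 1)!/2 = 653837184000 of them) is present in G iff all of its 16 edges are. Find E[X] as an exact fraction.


K_16 has (16 − 1)!/2 = 653837184000 labelled Hamiltonian cycles.
For each such Hamiltonian cycle H, let X_H = 1 if all 16 edges of H are present in G. Then P[X_H = 1] = p^{16} = (5/16)^{16} = 152587890625/18446744073709551616.
By linearity of expectation: E[X] = Σ_H E[X_H] = 653837184000 · p^{16} = 653837184000 · 152587890625/18446744073709551616 = 97429332733154296875/18014398509481984.
Numerically: E[X] ≈ 5408.41.

E[X] = 653837184000 · (5/16)^{16} = 97429332733154296875/18014398509481984 ≈ 5408.41.


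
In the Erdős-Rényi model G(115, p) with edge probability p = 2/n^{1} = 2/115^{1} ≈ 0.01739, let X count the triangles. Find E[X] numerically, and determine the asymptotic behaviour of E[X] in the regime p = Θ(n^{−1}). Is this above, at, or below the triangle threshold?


Number of potential triangles: C(115, 3) = 246905.
Each occurs with probability p³ ≈ (0.01739)³ ≈ 5.260130e-06.
By linearity: E[X] = C(115, 3)·p³ ≈ 246905 · 5.260130e-06 ≈ 1.2988.
Here α = 1, so p = 2/n is exactly at the triangle threshold p ~ 1/n. Asymptotically E[X] → c³/6 = 2³/6 = 4/3 ≈ 1.3333, a bounded constant. In this regime the triangle count is asymptotically Poisson(c³/6).

E[X] ≈ 1.2988; in regime p = Θ(1/n^{1}) E[X] stays bounded (at the triangle threshold p ~ 1/n).


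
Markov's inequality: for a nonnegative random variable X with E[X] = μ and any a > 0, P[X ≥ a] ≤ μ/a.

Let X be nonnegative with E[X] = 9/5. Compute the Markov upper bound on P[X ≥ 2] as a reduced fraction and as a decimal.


μ = E[X] = 9/5, a = 2.
Markov: P[X ≥ 2] ≤ μ/a = (9/5)/2 = 9/10.
Numerically: ≈ 0.900000.
(Since a = 2 > μ = 1.800000, the bound 9/10 is < 1 and informative.)

P[X ≥ 2] ≤ 9/10 ≈ 0.900000.


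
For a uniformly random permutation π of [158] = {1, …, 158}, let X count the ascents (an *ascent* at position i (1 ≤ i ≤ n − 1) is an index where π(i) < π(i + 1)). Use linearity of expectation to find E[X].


Write X = Σ X_I over i = 1, …, 157, with X_I the indicator of one ascent.
There are 157 indicators.
For each fixed i, the pair (π(i), π(i+1)) is a uniformly random ordered pair of distinct values from {1, …, 158}; by symmetry P[π(i) < π(i+1)] = 1/2.
By linearity: E[X] = 157 · (1/2) = (158 − 1) · (1/2) = 157/2 ≈ 78.500000.

E[X] = 157/2 = 78.500000.


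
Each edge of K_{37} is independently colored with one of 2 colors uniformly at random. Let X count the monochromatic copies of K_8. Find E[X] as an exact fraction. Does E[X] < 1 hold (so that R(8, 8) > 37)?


E[X] = C(37, 8) · 2^{1 − 28} = 38608020 · 2^{−27} = 38608020/134217728.
As a reduced fraction: E[X] = 9652005/33554432 ≈ 0.28765.
Is E[X] < 1? YES.
Since E[X] < 1, there exists a 2-coloring of K_{37} with no monochromatic K_8; hence R(8, 8) > 37.

E[X] = 9652005/33554432 ≈ 0.28765; E[X] < 1, so R(8, 8) > 37.


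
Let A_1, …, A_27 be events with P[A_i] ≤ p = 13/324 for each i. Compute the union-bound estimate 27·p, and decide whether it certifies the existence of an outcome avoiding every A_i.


Union bound: P[∪_{i=1}^{27} A_i] ≤ Σ_i P[A_i] ≤ 27·p = 27·(13/324) = 13/12.
Numerically: 13/12 ≈ 1.083333.
Is 13/12 < 1? NO.
Since the bound 13/12 is ≥ 1, the union bound is uninformative here; it does NOT by itself certify existence.

27·p = 13/12 ≈ 1.083333; existence NOT certified by the union bound.


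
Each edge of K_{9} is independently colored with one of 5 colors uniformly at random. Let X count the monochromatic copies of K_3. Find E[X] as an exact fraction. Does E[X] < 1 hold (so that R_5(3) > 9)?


E[X] = C(9, 3) · 5^{1 − 3} = 84 · 5^{−2} = 84/25.
As a reduced fraction: E[X] = 84/25 ≈ 3.36000.
Is E[X] < 1? NO.
Since E[X] ≥ 1, the first-moment bound is inconclusive at n = 9; it does NOT by itself certify R_5(3) > 9.

E[X] = 84/25 ≈ 3.36000; E[X] ≥ 1; first-moment method inconclusive here.


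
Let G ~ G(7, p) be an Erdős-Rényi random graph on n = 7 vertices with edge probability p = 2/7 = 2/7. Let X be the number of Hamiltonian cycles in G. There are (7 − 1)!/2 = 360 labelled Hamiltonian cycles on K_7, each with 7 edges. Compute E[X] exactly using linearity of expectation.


K_7 has (7 − 1)!/2 = 360 labelled Hamiltonian cycles.
For each such Hamiltonian cycle H, let X_H = 1 if all 7 edges of H are present in G. Then P[X_H = 1] = p^{7} = (2/7)^{7} = 128/823543.
Summing the indicators: E[X] = Σ_H E[X_H] = 360 · p^{7} = 360 · 128/823543 = 46080/823543.
Numerically: E[X] ≈ 0.0559534.

E[X] = 360 · (2/7)^{7} = 46080/823543 ≈ 0.0559534.


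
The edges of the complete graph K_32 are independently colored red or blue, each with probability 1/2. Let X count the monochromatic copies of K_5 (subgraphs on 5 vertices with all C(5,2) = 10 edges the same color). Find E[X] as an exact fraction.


Let X = Σ_S X_S over the C(32, 5) = 201376 subsets S of size 5, where X_S = 1 if the K_5 on S is monochromatic.
For a fixed S, the K_5 on S has C(5, 2) = 10 edges. P[all 10 edges red] = (1/2)^10, and likewise for blue, so P[monochromatic] = 2·(1/2)^10 = 2^{1 − 10} = 1/512.
Summing: E[X] = C(32, 5) · 2^{1 − 10} = 201376 · 1/512 = 6293/16.
Numerically: E[X] ≈ 393.312500.

E[X] = C(32,5)·2^(1−C(5,2)) = 6293/16 ≈ 393.312500.


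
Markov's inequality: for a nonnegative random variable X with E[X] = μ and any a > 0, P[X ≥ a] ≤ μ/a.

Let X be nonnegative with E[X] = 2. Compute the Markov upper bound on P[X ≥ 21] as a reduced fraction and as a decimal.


μ = E[X] = 2, a = 21.
Markov: P[X ≥ 21] ≤ μ/a = (2)/21 = 2/21.
Numerically: ≈ 0.095238.
(Since a = 21 > μ = 2.000000, the bound 2/21 is < 1 and informative.)

P[X ≥ 21] ≤ 2/21 ≈ 0.095238.


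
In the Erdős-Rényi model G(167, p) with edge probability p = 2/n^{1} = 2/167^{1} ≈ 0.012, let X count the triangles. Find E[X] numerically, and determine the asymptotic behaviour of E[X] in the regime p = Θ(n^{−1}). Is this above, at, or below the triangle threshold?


Number of potential triangles: C(167, 3) = 762355.
Each occurs with probability p³ ≈ (0.012)³ ≈ 1.71767e-06.
By linearity: E[X] = C(167, 3)·p³ ≈ 762355 · 1.71767e-06 ≈ 1.309.
Here α = 1, so p = 2/n is exactly at the triangle threshold p ~ 1/n. Asymptotically E[X] → c³/6 = 2³/6 = 4/3 ≈ 1.333, a bounded constant. In this regime the triangle count is asymptotically Poisson(c³/6).

E[X] ≈ 1.309; in regime p = Θ(1/n^{1}) E[X] stays bounded (at the triangle threshold p ~ 1/n).


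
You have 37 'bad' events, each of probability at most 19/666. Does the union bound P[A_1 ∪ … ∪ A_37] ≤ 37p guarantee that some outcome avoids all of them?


Union bound: P[∪_{i=1}^{37} A_i] ≤ Σ_i P[A_i] ≤ 37·p = 37·(19/666) = 19/18.
Numerically: 19/18 ≈ 1.0555556.
Is 19/18 < 1? NO.
Since the bound 19/18 is ≥ 1, the union bound is uninformative here; it does NOT by itself certify existence.

37·p = 19/18 ≈ 1.0555556; existence NOT certified by the union bound.


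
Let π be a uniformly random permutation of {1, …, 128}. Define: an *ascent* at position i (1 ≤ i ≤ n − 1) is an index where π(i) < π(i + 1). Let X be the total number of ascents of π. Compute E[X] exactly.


Write X = Σ X_I over i = 1, …, 127, with X_I the indicator of one ascent.
There are 127 indicators.
For each fixed i, the pair (π(i), π(i+1)) is a uniformly random ordered pair of distinct values from {1, …, 128}; by symmetry P[π(i) < π(i+1)] = 1/2.
By linearity: E[X] = 127 · (1/2) = (128 − 1) · (1/2) = 127/2 ≈ 63.5000.

E[X] = 127/2 = 63.5000.


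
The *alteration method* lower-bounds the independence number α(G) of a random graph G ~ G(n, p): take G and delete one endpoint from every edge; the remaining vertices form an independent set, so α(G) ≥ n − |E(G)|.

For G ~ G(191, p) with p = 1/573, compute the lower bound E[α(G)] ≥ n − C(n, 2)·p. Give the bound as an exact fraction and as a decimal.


E[|E(G)|] = C(191, 2)·p = 18145 · (1/573) = 95/3.
E[α(G)] ≥ n − E[|E(G)|] = 191 − 95/3 = 478/3.
Numerically: ≈ 159.333333.
(This is only a lower bound; the true E[α(G)] may be larger.)

E[α(G)] ≥ 478/3 ≈ 159.333333.


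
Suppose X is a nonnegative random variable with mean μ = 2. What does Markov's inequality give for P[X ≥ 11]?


μ = E[X] = 2, a = 11.
Markov: P[X ≥ 11] ≤ μ/a = (2)/11 = 2/11.
Numerically: ≈ 0.182.
(Since a = 11 > μ = 2.000, the bound 2/11 is < 1 and informative.)

P[X ≥ 11] ≤ 2/11 ≈ 0.182.


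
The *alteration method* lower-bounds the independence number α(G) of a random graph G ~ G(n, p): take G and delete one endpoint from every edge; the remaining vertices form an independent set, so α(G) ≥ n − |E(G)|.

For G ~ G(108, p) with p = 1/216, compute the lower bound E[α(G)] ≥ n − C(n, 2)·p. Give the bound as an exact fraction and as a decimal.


E[|E(G)|] = C(108, 2)·p = 5778 · (1/216) = 107/4.
E[α(G)] ≥ n − E[|E(G)|] = 108 − 107/4 = 325/4.
Numerically: ≈ 81.250.
(This is only a lower bound; the true E[α(G)] may be larger.)

E[α(G)] ≥ 325/4 ≈ 81.250.


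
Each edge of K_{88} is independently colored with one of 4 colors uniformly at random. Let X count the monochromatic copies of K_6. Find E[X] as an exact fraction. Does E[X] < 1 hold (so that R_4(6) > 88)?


E[X] = C(88, 6) · 4^{1 − 15} = 541931236 · 4^{−14} = 541931236/268435456.
As a reduced fraction: E[X] = 135482809/67108864 ≈ 2.0188512.
Is E[X] < 1? NO.
Since E[X] ≥ 1, the first-moment bound is inconclusive at n = 88; it does NOT by itself certify R_4(6) > 88.

E[X] = 135482809/67108864 ≈ 2.0188512; E[X] ≥ 1; first-moment method inconclusive here.


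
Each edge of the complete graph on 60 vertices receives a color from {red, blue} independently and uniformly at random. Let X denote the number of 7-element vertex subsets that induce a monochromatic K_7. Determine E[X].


Let X = Σ_S X_S over the C(60, 7) = 386206920 subsets S of size 7, where X_S = 1 if the K_7 on S is monochromatic.
For a fixed S, the K_7 on S has C(7, 2) = 21 edges. P[all 21 edges red] = (1/2)^21, and likewise for blue, so P[monochromatic] = 2·(1/2)^21 = 2^{1 − 21} = 1/1048576.
Summing: E[X] = C(60, 7) · 2^{1 − 21} = 386206920 · 1/1048576 = 48275865/131072.
Numerically: E[X] ≈ 368.31562.

E[X] = C(60,7)·2^(1−C(7,2)) = 48275865/131072 ≈ 368.31562.


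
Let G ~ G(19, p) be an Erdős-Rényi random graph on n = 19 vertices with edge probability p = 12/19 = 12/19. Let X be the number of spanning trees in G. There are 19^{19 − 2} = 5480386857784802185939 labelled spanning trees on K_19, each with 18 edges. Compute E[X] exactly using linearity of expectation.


K_19 has 19^{19 − 2} = 5480386857784802185939 labelled spanning trees.
For each such spanning tree H, let X_H = 1 if all 18 edges of H are present in G. Then P[X_H = 1] = p^{18} = (12/19)^{18} = 26623333280885243904/104127350297911241532841.
By linearity: E[X] = Σ_H E[X_H] = 5480386857784802185939 · p^{18} = 5480386857784802185939 · 26623333280885243904/104127350297911241532841 = 26623333280885243904/19.
Numerically: E[X] ≈ 1.40123e+18.

E[X] = 5480386857784802185939 · (12/19)^{18} = 26623333280885243904/19 ≈ 1.40123e+18.


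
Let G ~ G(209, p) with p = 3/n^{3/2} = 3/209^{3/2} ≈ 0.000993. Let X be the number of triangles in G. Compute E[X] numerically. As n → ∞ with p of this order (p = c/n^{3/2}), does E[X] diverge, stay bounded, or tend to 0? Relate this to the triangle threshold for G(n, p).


Number of potential triangles: C(209, 3) = 1499784.
Each occurs with probability p³ ≈ (0.000993)³ ≈ 9.78826e-10.
By linearity: E[X] = C(209, 3)·p³ ≈ 1499784 · 9.78826e-10 ≈ 0.001.
Since α = 3/2 > 1, p = c/n^{3/2} = o(1/n) is below the triangle threshold p ~ 1/n. Asymptotically E[X] ~ (c³/6)·n^{3(1−α)} = (3³/6)·n^{-1.5} → 0, so by Markov's inequality G has no triangles w.h.p.

E[X] ≈ 0.001; in regime p = Θ(1/n^{3/2}) E[X] tends to 0 (below the triangle threshold p ~ 1/n).


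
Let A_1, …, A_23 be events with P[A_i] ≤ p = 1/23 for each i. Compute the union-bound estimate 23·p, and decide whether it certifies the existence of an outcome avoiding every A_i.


Union bound: P[∪_{i=1}^{23} A_i] ≤ Σ_i P[A_i] ≤ 23·p = 23·(1/23) = 1.
Numerically: 1 ≈ 1.000.
Is 1 < 1? NO.
Since the bound 1 is ≥ 1, the union bound is uninformative here; it does NOT by itself certify existence.

23·p = 1 ≈ 1.000; existence NOT certified by the union bound.


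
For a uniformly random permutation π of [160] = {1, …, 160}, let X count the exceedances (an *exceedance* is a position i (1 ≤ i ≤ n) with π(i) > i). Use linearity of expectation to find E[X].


Write X = Σ_{i=1}^{160} X_i, where X_i = 1_{π(i) > i}.
For each fixed i, π(i) is uniform over {1, …, 160} (marginal of a uniform permutation), so P[π(i) > i] = (n − i)/n. Summing: Σ_{i=1}^{160} (n − i)/n = (0 + 1 + … + 159)/160 = 160(160 − 1)/(2·160) = (160 − 1)/2.
Hence E[X] = Σ_{i=1}^{160} (160 − i)/160 = 159/2 ≈ 79.500000.

E[X] = 159/2 = 79.500000.


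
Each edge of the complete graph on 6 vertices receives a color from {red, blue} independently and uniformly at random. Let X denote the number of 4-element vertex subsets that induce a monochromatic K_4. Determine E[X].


Let X = Σ_S X_S over the C(6, 4) = 15 subsets S of size 4, where X_S = 1 if the K_4 on S is monochromatic.
For a fixed S, the K_4 on S has C(4, 2) = 6 edges. P[all 6 edges red] = (1/2)^6, and likewise for blue, so P[monochromatic] = 2·(1/2)^6 = 2^{1 − 6} = 1/32.
By linearity: E[X] = C(6, 4) · 2^{1 − 6} = 15 · 1/32 = 15/32.
Numerically: E[X] ≈ 0.469.

E[X] = C(6,4)·2^(1−C(4,2)) = 15/32 ≈ 0.469.


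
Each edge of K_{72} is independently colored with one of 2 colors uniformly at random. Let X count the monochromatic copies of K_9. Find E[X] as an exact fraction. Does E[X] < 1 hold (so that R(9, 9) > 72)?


E[X] = C(72, 9) · 2^{1 − 36} = 85113005120 · 2^{−35} = 85113005120/34359738368.
As a reduced fraction: E[X] = 1329890705/536870912 ≈ 2.477.
Is E[X] < 1? NO.
Since E[X] ≥ 1, the first-moment bound is inconclusive at n = 72; it does NOT by itself certify R(9, 9) > 72.

E[X] = 1329890705/536870912 ≈ 2.477; E[X] ≥ 1; first-moment method inconclusive here.


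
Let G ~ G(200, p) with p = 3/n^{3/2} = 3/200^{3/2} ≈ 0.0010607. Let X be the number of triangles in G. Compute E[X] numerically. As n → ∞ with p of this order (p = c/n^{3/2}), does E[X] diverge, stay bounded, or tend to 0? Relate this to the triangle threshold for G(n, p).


Number of potential triangles: C(200, 3) = 1313400.
Each occurs with probability p³ ≈ (0.0010607)³ ≈ 1.1932427e-09.
By linearity: E[X] = C(200, 3)·p³ ≈ 1313400 · 1.1932427e-09 ≈ 0.00157.
Since α = 3/2 > 1, p = c/n^{3/2} = o(1/n) is below the triangle threshold p ~ 1/n. Asymptotically E[X] ~ (c³/6)·n^{3(1−α)} = (3³/6)·n^{-1.5} → 0, so by Markov's inequality G has no triangles w.h.p.

E[X] ≈ 0.00157; in regime p = Θ(1/n^{3/2}) E[X] tends to 0 (below the triangle threshold p ~ 1/n).


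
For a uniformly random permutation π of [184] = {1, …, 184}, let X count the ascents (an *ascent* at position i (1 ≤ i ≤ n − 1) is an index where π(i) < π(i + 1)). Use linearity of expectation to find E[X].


Write X = Σ X_I over i = 1, …, 183, with X_I the indicator of one ascent.
There are 183 indicators.
For each fixed i, the pair (π(i), π(i+1)) is a uniformly random ordered pair of distinct values from {1, …, 184}; by symmetry P[π(i) < π(i+1)] = 1/2.
By linearity: E[X] = 183 · (1/2) = (184 − 1) · (1/2) = 183/2 ≈ 91.50000.

E[X] = 183/2 = 91.50000.


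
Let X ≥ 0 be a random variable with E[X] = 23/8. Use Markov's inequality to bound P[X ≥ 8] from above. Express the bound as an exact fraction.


μ = E[X] = 23/8, a = 8.
Markov: P[X ≥ 8] ≤ μ/a = (23/8)/8 = 23/64.
Numerically: ≈ 0.3594.
(Since a = 8 > μ = 2.8750, the bound 23/64 is < 1 and informative.)

P[X ≥ 8] ≤ 23/64 ≈ 0.3594.


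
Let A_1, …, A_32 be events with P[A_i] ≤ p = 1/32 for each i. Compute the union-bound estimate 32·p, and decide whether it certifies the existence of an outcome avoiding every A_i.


Union bound: P[∪_{i=1}^{32} A_i] ≤ Σ_i P[A_i] ≤ 32·p = 32·(1/32) = 1.
Numerically: 1 ≈ 1.00000.
Is 1 < 1? NO.
Since the bound 1 is ≥ 1, the union bound is uninformative here; it does NOT by itself certify existence.

32·p = 1 ≈ 1.00000; existence NOT certified by the union bound.


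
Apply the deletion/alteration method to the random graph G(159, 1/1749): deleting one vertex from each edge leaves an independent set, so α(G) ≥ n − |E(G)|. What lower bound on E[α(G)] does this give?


E[|E(G)|] = C(159, 2)·p = 12561 · (1/1749) = 79/11.
E[α(G)] ≥ n − E[|E(G)|] = 159 − 79/11 = 1670/11.
Numerically: ≈ 151.818182.
(This is only a lower bound; the true E[α(G)] may be larger.)

E[α(G)] ≥ 1670/11 ≈ 151.818182.


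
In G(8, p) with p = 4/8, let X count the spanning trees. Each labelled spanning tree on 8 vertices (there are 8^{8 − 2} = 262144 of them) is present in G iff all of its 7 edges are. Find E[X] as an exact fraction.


K_8 has 8^{8 − 2} = 262144 labelled spanning trees.
For each such spanning tree H, let X_H = 1 if all 7 edges of H are present in G. Then P[X_H = 1] = p^{7} = (1/2)^{7} = 1/128.
Summing the indicators: E[X] = Σ_H E[X_H] = 262144 · p^{7} = 262144 · 1/128 = 2048.
Numerically: E[X] ≈ 2048.

E[X] = 262144 · (1/2)^{7} = 2048 ≈ 2048.
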